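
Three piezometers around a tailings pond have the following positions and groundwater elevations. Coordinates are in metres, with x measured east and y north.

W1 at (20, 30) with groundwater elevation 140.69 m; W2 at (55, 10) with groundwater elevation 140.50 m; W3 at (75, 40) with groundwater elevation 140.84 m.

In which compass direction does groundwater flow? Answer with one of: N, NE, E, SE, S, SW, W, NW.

Differences from W1: to W2 (Δx, Δy, Δh) = (35, -20, -0.19); to W3 = (55, 10, +0.15).
Solve a·Δx + b·Δy = Δh: det = 35·10 − 55·(-20) = 1450.
∂h/∂x = [(-0.19)·10 − (+0.15)·(-20)] / 1450 = +0.0007586
∂h/∂y = [35·(+0.15) − 55·(-0.19)] / 1450 = +0.01083
Flow = −∇h = (-0.0007586 east, -0.01083 north), which points south.

S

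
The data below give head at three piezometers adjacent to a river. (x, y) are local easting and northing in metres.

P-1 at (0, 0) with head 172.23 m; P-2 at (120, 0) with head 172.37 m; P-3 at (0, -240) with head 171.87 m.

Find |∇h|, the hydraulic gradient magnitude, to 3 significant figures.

∂h/∂x = (172.37 − 172.23) / (120 − 0) = +0.001167
∂h/∂y = (171.87 − 172.23) / (-240 − 0) = +0.001500
|∇h| = √(0.001167² + 0.001500²) = 0.0019

0.00190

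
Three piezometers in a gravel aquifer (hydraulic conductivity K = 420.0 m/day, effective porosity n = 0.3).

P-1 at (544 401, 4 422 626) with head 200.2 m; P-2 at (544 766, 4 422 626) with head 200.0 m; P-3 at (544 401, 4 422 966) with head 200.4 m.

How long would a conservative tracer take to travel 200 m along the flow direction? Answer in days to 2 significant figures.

∂h/∂x = (200.0 − 200.2) / (544766 − 544401) = -0.0005479
∂h/∂y = (200.4 − 200.2) / (4422966 − 4422626) = +0.0005882
|∇h| = √(-0.0005479² + 0.0005882²) = 0.0008038
Seepage velocity v = K·i/n = 420.0 × 0.0008038 / 0.3 = 1.125 m/day.
t = 200 / 1.125 = 177.8 days.

180 days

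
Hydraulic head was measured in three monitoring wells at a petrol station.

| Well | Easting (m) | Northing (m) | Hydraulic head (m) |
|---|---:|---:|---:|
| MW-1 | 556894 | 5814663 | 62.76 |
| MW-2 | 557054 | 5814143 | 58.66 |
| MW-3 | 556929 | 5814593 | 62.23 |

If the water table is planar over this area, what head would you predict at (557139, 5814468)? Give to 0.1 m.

61.5 m

Taking MW-1 as reference: MW-2−MW-1 = (160, -520, -4.10); MW-3−MW-1 = (35, -70, -0.53).
Solve a·Δx + b·Δy = Δh: det = 160·(-70) − 35·(-520) = 7000.
∂h/∂x = [(-4.10)·(-70) − (-0.53)·(-520)] / 7000 = +0.001629
∂h/∂y = [160·(-0.53) − 35·(-4.10)] / 7000 = +0.008386
h(557139, 5814468) = 62.76 + (+0.001629)·(245) + (+0.008386)·(-195) = 62.76 +0.399 -1.635 = 61.524 m.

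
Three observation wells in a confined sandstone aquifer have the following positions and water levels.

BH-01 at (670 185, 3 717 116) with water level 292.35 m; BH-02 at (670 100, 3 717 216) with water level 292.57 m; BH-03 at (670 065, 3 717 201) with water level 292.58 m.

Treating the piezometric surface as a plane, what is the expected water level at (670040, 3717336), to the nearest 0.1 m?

292.8 m

With h = a·x + b·y + c and BH-01 as origin, the differences give:
  (-85)·a + 100·b = +0.22
  (-120)·a + 85·b = +0.23
Eliminate b (×85 and ×100, subtract): 4775·a = -4.300 → a = ∂h/∂x = -0.0009005
Back-substitute: b = ∂h/∂y = +0.001435.
h(670040, 3717336) = 292.35 + (-0.0009005)·(-145) + (+0.001435)·(220) = 292.35 +0.131 +0.316 = 292.796 m.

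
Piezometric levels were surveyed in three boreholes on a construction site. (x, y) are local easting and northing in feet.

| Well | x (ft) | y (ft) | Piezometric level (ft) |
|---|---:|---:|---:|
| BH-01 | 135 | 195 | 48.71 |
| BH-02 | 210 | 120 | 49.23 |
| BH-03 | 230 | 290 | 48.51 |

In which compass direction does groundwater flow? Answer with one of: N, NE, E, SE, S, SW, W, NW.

With h = a·x + b·y + c and BH-01 as origin, the differences give:
  75·a + (-75)·b = +0.52
  95·a + 95·b = -0.20
Eliminate b (×95 and ×(-75), subtract): 14250·a = 34.400 → a = ∂h/∂x = +0.002414
Back-substitute: b = ∂h/∂y = -0.004519.
Flow = −∇h = (-0.002414 east, +0.004519 north), which points northwest.

NW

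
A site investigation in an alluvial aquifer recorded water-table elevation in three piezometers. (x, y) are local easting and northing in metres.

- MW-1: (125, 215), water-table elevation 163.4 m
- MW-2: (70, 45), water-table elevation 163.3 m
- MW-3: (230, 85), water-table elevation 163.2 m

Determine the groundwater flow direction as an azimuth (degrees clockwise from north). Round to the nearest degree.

136°

Taking MW-1 as reference: MW-2−MW-1 = (-55, -170, -0.1); MW-3−MW-1 = (105, -130, -0.2).
Determinant of the coordinate differences = (-55)·(-130) − 105·(-170) = 25000.
∂h/∂x = [(-0.1)·(-130) − (-0.2)·(-170)] / 25000 = -0.0008400
∂h/∂y = [(-55)·(-0.2) − 105·(-0.1)] / 25000 = +0.0008600
Flow direction (−∇h) has components (+0.0008400 E, -0.0008600 N).
Azimuth = atan2(E, N) = atan2(+0.0008400, -0.0008600) = 135.7° ≈ 136°.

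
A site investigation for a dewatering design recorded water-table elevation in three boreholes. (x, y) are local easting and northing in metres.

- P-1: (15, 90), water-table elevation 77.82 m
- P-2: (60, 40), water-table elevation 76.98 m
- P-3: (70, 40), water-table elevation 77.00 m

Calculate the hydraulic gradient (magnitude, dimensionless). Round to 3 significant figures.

0.0187

With h = a·x + b·y + c and P-1 as origin, the differences give:
  45·a + (-50)·b = -0.84
  55·a + (-50)·b = -0.82
Eliminate b (×(-50) and ×(-50), subtract): 500·a = 1.000 → a = ∂h/∂x = +0.002000
Back-substitute: b = ∂h/∂y = +0.01860.
|∇h| = √(0.002000² + 0.01860²) = 0.01871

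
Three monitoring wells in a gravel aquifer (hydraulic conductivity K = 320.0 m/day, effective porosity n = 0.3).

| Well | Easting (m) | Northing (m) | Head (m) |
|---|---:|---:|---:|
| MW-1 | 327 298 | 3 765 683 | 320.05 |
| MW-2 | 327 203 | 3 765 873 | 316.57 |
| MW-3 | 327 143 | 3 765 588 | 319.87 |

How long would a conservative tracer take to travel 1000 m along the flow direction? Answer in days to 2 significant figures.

57 days

With h = a·x + b·y + c and MW-1 as origin, the differences give:
  (-95)·a + 190·b = -3.48
  (-155)·a + (-95)·b = -0.18
Eliminate b (×(-95) and ×190, subtract): 38475·a = 364.800 → a = ∂h/∂x = +0.009481
Back-substitute: b = ∂h/∂y = -0.01358.
|∇h| = √(0.009481² + -0.01358²) = 0.01656
Seepage velocity v = K·i/n = 320.0 × 0.01656 / 0.3 = 17.66 m/day.
t = 1000 / 17.66 = 56.63 days.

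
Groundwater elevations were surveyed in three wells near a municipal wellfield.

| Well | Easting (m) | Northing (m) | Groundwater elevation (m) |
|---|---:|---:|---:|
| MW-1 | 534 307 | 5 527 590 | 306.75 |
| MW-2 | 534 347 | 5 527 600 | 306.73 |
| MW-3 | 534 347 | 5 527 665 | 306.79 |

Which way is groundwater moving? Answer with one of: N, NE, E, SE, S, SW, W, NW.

SE

With h = a·x + b·y + c and MW-1 as origin, the differences give:
  40·a + 10·b = -0.02
  40·a + 75·b = +0.04
Eliminate b (×75 and ×10, subtract): 2600·a = -1.900 → a = ∂h/∂x = -0.0007308
Back-substitute: b = ∂h/∂y = +0.0009231.
Flow = −∇h = (+0.0007308 east, -0.0009231 north), which points southeast.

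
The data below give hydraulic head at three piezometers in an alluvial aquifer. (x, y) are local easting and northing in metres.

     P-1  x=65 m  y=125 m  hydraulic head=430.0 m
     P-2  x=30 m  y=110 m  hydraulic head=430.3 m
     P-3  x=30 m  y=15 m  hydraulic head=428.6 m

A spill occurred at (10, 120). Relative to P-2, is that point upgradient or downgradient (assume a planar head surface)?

Taking P-1 as reference: P-2−P-1 = (-35, -15, +0.3); P-3−P-1 = (-35, -110, -1.4).
Determinant of the coordinate differences = (-35)·(-110) − (-35)·(-15) = 3325.
∂h/∂x = [(+0.3)·(-110) − (-1.4)·(-15)] / 3325 = -0.01624
∂h/∂y = [(-35)·(-1.4) − (-35)·(+0.3)] / 3325 = +0.01789
Head at (10, 120) = 430.0 + (-0.01624)·(-55) + (+0.01789)·(-5) = 430.80 m.
That is higher than the 430.3 m at P-2, so the point is upgradient.

upgradient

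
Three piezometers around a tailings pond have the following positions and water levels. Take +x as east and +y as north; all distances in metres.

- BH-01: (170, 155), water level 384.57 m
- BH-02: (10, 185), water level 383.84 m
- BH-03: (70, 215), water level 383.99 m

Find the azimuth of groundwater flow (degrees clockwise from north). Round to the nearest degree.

Taking BH-01 as reference: BH-02−BH-01 = (-160, 30, -0.73); BH-03−BH-01 = (-100, 60, -0.58).
Determinant of the coordinate differences = (-160)·60 − (-100)·30 = -6600.
∂h/∂x = [(-0.73)·60 − (-0.58)·30] / -6600 = +0.004000
∂h/∂y = [(-160)·(-0.58) − (-100)·(-0.73)] / -6600 = -0.003000
Flow direction (−∇h) has components (-0.004000 E, +0.003000 N).
Azimuth = atan2(E, N) = atan2(-0.004000, +0.003000) = 306.9° ≈ 307°.

307°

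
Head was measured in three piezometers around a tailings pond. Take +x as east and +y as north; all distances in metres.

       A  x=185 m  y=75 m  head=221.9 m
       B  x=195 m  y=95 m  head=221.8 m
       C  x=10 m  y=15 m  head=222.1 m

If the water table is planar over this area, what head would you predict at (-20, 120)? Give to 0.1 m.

With h = a·x + b·y + c and A as origin, the differences give:
  10·a + 20·b = -0.1
  (-175)·a + (-60)·b = +0.2
Eliminate b (×(-60) and ×20, subtract): 2900·a = 2.00 → a = ∂h/∂x = +0.0006897
Back-substitute: b = ∂h/∂y = -0.005345.
h(-20, 120) = 221.9 + (+0.0006897)·(-205) + (-0.005345)·(45) = 221.9 -0.141 -0.241 = 221.518 m.

221.5 m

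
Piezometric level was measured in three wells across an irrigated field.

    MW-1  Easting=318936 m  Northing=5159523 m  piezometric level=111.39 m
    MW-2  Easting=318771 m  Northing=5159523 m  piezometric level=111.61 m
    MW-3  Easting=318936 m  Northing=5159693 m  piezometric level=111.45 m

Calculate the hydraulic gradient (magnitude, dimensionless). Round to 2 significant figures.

0.0014

∂h/∂x = (111.61 − 111.39) / (318771 − 318936) = -0.001333
∂h/∂y = (111.45 − 111.39) / (5159693 − 5159523) = +0.0003529
|∇h| = √(-0.001333² + 0.0003529²) = 0.001379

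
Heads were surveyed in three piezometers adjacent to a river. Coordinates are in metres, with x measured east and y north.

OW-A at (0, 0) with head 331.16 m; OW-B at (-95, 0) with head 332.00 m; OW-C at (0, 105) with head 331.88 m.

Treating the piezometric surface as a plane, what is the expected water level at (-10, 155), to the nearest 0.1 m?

332.3 m

∂h/∂x = (332.00 − 331.16) / (-95 − 0) = -0.008842
∂h/∂y = (331.88 − 331.16) / (105 − 0) = +0.006857
h(-10, 155) = 331.16 + (-0.008842)·(-10) + (+0.006857)·(155) = 331.16 +0.088 +1.063 = 332.311 m.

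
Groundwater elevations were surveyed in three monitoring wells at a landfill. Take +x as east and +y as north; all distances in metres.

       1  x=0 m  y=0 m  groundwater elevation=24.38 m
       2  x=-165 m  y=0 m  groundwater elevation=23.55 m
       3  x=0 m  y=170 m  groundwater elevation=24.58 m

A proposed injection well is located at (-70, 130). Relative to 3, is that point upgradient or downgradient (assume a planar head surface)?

∂h/∂x = (23.55 − 24.38) / (-165 − 0) = +0.005030
∂h/∂y = (24.58 − 24.38) / (170 − 0) = +0.001176
Head at (-70, 130) = 24.38 + (+0.005030)·(-70) + (+0.001176)·(130) = 24.18 m.
That is lower than the 24.58 m at 3, so the point is downgradient.

downgradient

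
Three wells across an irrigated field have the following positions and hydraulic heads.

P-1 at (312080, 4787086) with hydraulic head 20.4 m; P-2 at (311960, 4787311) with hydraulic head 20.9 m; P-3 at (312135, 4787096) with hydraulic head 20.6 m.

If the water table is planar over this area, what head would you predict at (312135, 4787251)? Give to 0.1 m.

21.2 m

Taking P-1 as reference: P-2−P-1 = (-120, 225, +0.5); P-3−P-1 = (55, 10, +0.2).
Solve a·Δx + b·Δy = Δh: det = (-120)·10 − 55·225 = -13575.
∂h/∂x = [(+0.5)·10 − (+0.2)·225] / -13575 = +0.002947
∂h/∂y = [(-120)·(+0.2) − 55·(+0.5)] / -13575 = +0.003794
h(312135, 4787251) = 20.4 + (+0.002947)·(55) + (+0.003794)·(165) = 20.4 +0.162 +0.626 = 21.188 m.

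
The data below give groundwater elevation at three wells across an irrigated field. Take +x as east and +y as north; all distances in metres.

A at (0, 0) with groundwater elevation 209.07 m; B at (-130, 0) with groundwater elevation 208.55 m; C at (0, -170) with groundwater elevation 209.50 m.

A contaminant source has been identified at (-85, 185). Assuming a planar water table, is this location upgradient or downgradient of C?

∂h/∂x = (208.55 − 209.07) / (-130 − 0) = +0.004000
∂h/∂y = (209.50 − 209.07) / (-170 − 0) = -0.002529
Head at (-85, 185) = 209.07 + (+0.004000)·(-85) + (-0.002529)·(185) = 208.26 m.
That is lower than the 209.50 m at C, so the point is downgradient.

downgradient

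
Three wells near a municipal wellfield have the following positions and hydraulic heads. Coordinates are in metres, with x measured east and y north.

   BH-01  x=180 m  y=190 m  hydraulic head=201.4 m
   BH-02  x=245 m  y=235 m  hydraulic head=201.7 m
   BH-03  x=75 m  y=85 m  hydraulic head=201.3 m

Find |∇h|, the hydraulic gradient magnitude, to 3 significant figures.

With h = a·x + b·y + c and BH-01 as origin, the differences give:
  65·a + 45·b = +0.3
  (-105)·a + (-105)·b = -0.1
Eliminate b (×(-105) and ×45, subtract): -2100·a = -27.00 → a = ∂h/∂x = +0.01286
Back-substitute: b = ∂h/∂y = -0.01190.
|∇h| = √(0.01286² + -0.01190²) = 0.01752

0.0175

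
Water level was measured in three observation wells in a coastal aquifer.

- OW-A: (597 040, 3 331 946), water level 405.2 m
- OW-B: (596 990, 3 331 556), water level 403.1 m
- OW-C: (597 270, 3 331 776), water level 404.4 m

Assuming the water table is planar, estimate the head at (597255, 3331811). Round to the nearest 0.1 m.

With h = a·x + b·y + c and OW-A as origin, the differences give:
  (-50)·a + (-390)·b = -2.1
  230·a + (-170)·b = -0.8
Eliminate b (×(-170) and ×(-390), subtract): 98200·a = 45.00 → a = ∂h/∂x = +0.0004582
Back-substitute: b = ∂h/∂y = +0.005326.
h(597255, 3331811) = 405.2 + (+0.0004582)·(215) + (+0.005326)·(-135) = 405.2 +0.099 -0.719 = 404.580 m.

404.6 m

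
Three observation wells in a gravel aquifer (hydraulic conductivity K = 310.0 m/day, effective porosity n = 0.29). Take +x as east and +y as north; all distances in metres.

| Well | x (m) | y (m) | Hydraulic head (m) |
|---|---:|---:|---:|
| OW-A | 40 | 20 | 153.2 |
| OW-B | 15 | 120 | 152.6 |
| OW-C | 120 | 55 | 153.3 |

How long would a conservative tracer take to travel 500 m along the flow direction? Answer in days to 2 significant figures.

75 days

Taking OW-A as reference: OW-B−OW-A = (-25, 100, -0.6); OW-C−OW-A = (80, 35, +0.1).
Solve a·Δx + b·Δy = Δh: det = (-25)·35 − 80·100 = -8875.
∂h/∂x = [(-0.6)·35 − (+0.1)·100] / -8875 = +0.003493
∂h/∂y = [(-25)·(+0.1) − 80·(-0.6)] / -8875 = -0.005127
|∇h| = √(0.003493² + -0.005127²) = 0.006204
Seepage velocity v = K·i/n = 310.0 × 0.006204 / 0.29 = 6.632 m/day.
t = 500 / 6.632 = 75.39 days.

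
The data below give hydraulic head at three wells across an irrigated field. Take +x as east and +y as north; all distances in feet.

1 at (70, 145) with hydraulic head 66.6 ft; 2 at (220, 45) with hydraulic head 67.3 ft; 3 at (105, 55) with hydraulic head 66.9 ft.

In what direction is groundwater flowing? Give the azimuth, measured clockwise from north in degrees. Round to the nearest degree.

With h = a·x + b·y + c and 1 as origin, the differences give:
  150·a + (-100)·b = +0.7
  35·a + (-90)·b = +0.3
Eliminate b (×(-90) and ×(-100), subtract): -10000·a = -33.00 → a = ∂h/∂x = +0.003300
Back-substitute: b = ∂h/∂y = -0.002050.
Flow direction (−∇h) has components (-0.003300 E, +0.002050 N).
Azimuth = atan2(E, N) = atan2(-0.003300, +0.002050) = 301.8° ≈ 302°.

302°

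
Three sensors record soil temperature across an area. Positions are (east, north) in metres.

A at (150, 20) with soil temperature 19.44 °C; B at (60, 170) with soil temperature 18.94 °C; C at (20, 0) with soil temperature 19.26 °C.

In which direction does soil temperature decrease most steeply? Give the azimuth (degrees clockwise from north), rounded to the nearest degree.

323°

Differences from A: to B (Δx, Δy, Δh) = (-90, 150, -0.50); to C = (-130, -20, -0.18).
Solve a·Δx + b·Δy = ΔT: det = (-90)·(-20) − (-130)·150 = 21300.
∂T/∂x = [(-0.50)·(-20) − (-0.18)·150] / 21300 = +0.001737
∂T/∂y = [(-90)·(-0.18) − (-130)·(-0.50)] / 21300 = -0.002291
Steepest decrease is along −∇f: components (-0.001737 E, +0.002291 N).
Azimuth = atan2(-0.001737, +0.002291) = 322.8° ≈ 323°.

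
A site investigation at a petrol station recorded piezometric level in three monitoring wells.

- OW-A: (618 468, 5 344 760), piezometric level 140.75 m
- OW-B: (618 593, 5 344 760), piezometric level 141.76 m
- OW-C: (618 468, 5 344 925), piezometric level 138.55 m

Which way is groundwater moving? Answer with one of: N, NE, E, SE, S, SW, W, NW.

∂h/∂x = (141.76 − 140.75) / (618593 − 618468) = +0.008080
∂h/∂y = (138.55 − 140.75) / (5344925 − 5344760) = -0.01333
Flow = −∇h = (-0.008080 east, +0.01333 north), which points northwest.

NW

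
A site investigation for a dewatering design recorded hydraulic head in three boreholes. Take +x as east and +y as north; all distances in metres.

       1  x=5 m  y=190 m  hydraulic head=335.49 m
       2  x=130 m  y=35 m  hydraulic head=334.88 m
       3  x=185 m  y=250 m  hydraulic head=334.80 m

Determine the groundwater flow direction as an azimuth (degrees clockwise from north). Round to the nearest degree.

Three-point gradient (reference 1): Δ to 2 = (125, -155, -0.61), Δ to 3 = (180, 60, -0.69).
∂h/∂x = -0.004055, ∂h/∂y = +0.0006653 (det = 35400).
Flow direction (−∇h) has components (+0.004055 E, -0.0006653 N).
Azimuth = atan2(E, N) = atan2(+0.004055, -0.0006653) = 99.3° ≈ 099°.

099°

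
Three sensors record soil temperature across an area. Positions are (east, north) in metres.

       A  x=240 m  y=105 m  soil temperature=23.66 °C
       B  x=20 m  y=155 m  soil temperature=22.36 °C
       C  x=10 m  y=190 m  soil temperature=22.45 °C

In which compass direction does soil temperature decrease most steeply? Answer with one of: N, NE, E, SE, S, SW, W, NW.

SW

Differences from A: to B (Δx, Δy, Δh) = (-220, 50, -1.30); to C = (-230, 85, -1.21).
Solve a·Δx + b·Δy = ΔT: det = (-220)·85 − (-230)·50 = -7200.
∂T/∂x = [(-1.30)·85 − (-1.21)·50] / -7200 = +0.006944
∂T/∂y = [(-220)·(-1.21) − (-230)·(-1.30)] / -7200 = +0.004556
Steepest decrease is along −∇f = (-0.006944 E, -0.004556 N) → southwest.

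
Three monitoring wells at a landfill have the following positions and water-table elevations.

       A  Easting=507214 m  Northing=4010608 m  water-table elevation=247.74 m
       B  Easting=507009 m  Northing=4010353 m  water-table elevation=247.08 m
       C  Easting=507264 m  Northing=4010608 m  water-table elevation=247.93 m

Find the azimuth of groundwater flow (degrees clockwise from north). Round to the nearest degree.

277°

Taking A as reference: B−A = (-205, -255, -0.66); C−A = (50, 0, +0.19).
Determinant of the coordinate differences = (-205)·0 − 50·(-255) = 12750.
∂h/∂x = [(-0.66)·0 − (+0.19)·(-255)] / 12750 = +0.003800
∂h/∂y = [(-205)·(+0.19) − 50·(-0.66)] / 12750 = -0.0004667
Flow direction (−∇h) has components (-0.003800 E, +0.0004667 N).
Azimuth = atan2(E, N) = atan2(-0.003800, +0.0004667) = 277.0° ≈ 277°.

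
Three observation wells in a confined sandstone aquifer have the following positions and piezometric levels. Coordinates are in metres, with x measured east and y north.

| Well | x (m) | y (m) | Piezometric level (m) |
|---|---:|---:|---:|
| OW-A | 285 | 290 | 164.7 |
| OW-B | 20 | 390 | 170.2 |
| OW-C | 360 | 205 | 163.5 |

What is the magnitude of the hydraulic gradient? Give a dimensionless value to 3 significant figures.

0.0240

Three-point gradient (reference OW-A): Δ to OW-B = (-265, 100, +5.5), Δ to OW-C = (75, -85, -1.2).
∂h/∂x = -0.02313, ∂h/∂y = -0.006290 (det = 15025).
|∇h| = √(-0.02313² + -0.006290²) = 0.02397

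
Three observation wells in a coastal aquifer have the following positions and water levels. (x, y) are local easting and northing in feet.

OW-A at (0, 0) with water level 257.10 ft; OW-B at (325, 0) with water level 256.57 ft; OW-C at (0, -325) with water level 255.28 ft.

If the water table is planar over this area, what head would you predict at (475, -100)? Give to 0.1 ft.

255.8 ft

∂h/∂x = (256.57 − 257.10) / (325 − 0) = -0.001631
∂h/∂y = (255.28 − 257.10) / (-325 − 0) = +0.005600
h(475, -100) = 257.10 + (-0.001631)·(475) + (+0.005600)·(-100) = 257.10 -0.775 -0.560 = 255.765 ft.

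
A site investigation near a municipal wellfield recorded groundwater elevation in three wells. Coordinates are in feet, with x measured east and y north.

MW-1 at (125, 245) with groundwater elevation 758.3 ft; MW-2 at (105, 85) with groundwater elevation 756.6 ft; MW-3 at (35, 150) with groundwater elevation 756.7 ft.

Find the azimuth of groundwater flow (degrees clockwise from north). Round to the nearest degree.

Taking MW-1 as reference: MW-2−MW-1 = (-20, -160, -1.7); MW-3−MW-1 = (-90, -95, -1.6).
Determinant of the coordinate differences = (-20)·(-95) − (-90)·(-160) = -12500.
∂h/∂x = [(-1.7)·(-95) − (-1.6)·(-160)] / -12500 = +0.007560
∂h/∂y = [(-20)·(-1.6) − (-90)·(-1.7)] / -12500 = +0.009680
Flow direction (−∇h) has components (-0.007560 E, -0.009680 N).
Azimuth = atan2(E, N) = atan2(-0.007560, -0.009680) = 218.0° ≈ 218°.

218°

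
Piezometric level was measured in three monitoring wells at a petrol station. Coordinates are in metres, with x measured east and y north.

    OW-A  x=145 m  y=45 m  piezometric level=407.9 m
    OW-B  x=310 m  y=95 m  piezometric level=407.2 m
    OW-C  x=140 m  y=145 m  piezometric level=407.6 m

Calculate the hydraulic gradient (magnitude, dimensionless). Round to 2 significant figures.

0.0046

Three-point gradient (reference OW-A): Δ to OW-B = (165, 50, -0.7), Δ to OW-C = (-5, 100, -0.3).
∂h/∂x = -0.003284, ∂h/∂y = -0.003164 (det = 16750).
|∇h| = √(-0.003284² + -0.003164²) = 0.00456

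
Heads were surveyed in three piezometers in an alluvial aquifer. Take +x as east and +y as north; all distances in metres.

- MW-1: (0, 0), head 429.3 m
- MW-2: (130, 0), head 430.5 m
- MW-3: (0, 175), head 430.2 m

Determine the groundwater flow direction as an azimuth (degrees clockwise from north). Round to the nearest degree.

241°

∂h/∂x = (430.5 − 429.3) / (130 − 0) = +0.009231
∂h/∂y = (430.2 − 429.3) / (175 − 0) = +0.005143
Flow direction (−∇h) has components (-0.009231 E, -0.005143 N).
Azimuth = atan2(E, N) = atan2(-0.009231, -0.005143) = 240.9° ≈ 241°.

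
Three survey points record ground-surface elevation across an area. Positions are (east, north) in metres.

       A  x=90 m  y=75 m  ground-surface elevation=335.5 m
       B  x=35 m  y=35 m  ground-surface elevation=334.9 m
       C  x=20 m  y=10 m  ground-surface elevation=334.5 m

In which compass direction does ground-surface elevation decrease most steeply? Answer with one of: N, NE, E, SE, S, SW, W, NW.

Differences from A: to B (Δx, Δy, Δh) = (-55, -40, -0.6); to C = (-70, -65, -1.0).
Solve a·Δx + b·Δy = Δz: det = (-55)·(-65) − (-70)·(-40) = 775.
∂z/∂x = [(-0.6)·(-65) − (-1.0)·(-40)] / 775 = -0.001290
∂z/∂y = [(-55)·(-1.0) − (-70)·(-0.6)] / 775 = +0.01677
Steepest decrease is along −∇f = (+0.001290 E, -0.01677 N) → south.

S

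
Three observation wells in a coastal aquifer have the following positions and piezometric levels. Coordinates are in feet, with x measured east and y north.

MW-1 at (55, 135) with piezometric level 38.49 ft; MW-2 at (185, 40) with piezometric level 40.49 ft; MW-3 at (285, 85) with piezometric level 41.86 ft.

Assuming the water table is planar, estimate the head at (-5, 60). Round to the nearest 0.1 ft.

Taking MW-1 as reference: MW-2−MW-1 = (130, -95, +2.00); MW-3−MW-1 = (230, -50, +3.37).
Determinant of the coordinate differences = 130·(-50) − 230·(-95) = 15350.
∂h/∂x = [(+2.00)·(-50) − (+3.37)·(-95)] / 15350 = +0.01434
∂h/∂y = [130·(+3.37) − 230·(+2.00)] / 15350 = -0.001427
h(-5, 60) = 38.49 + (+0.01434)·(-60) + (-0.001427)·(-75) = 38.49 -0.861 +0.107 = 37.736 ft.

37.7 ft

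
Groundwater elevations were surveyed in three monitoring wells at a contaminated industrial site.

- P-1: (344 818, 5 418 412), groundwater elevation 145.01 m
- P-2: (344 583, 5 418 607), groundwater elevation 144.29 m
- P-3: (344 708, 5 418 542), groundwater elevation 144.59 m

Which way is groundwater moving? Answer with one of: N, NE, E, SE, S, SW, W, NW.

Three-point gradient (reference P-1): Δ to P-2 = (-235, 195, -0.72), Δ to P-3 = (-110, 130, -0.42).
∂h/∂x = +0.001286, ∂h/∂y = -0.002143 (det = -9100).
Flow = −∇h = (-0.001286 east, +0.002143 north), which points northwest.

NW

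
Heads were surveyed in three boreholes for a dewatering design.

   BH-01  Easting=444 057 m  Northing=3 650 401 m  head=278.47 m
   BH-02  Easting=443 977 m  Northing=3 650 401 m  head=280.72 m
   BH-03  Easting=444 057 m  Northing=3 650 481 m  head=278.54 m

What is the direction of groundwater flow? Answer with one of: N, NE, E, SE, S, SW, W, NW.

E

∂h/∂x = (280.72 − 278.47) / (443977 − 444057) = -0.02813
∂h/∂y = (278.54 − 278.47) / (3650481 − 3650401) = +0.0008750
Flow = −∇h = (+0.02813 east, -0.0008750 north), which points east.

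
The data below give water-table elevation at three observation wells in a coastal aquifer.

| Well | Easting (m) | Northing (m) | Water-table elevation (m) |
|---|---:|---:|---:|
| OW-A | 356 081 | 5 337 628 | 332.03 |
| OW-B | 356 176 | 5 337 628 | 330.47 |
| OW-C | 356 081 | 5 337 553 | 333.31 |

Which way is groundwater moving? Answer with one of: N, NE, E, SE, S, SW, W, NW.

NE

∂h/∂x = (330.47 − 332.03) / (356176 − 356081) = -0.01642
∂h/∂y = (333.31 − 332.03) / (5337553 − 5337628) = -0.01707
Flow = −∇h = (+0.01642 east, +0.01707 north), which points northeast.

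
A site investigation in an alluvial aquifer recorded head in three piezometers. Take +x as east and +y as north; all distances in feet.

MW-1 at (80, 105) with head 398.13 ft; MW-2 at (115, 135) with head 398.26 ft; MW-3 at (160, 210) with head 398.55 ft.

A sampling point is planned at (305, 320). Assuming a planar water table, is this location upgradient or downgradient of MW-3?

upgradient

Differences from MW-1: to MW-2 (Δx, Δy, Δh) = (35, 30, +0.13); to MW-3 = (80, 105, +0.42).
Solve a·Δx + b·Δy = Δh: det = 35·105 − 80·30 = 1275.
∂h/∂x = [(+0.13)·105 − (+0.42)·30] / 1275 = +0.0008235
∂h/∂y = [35·(+0.42) − 80·(+0.13)] / 1275 = +0.003373
Head at (305, 320) = 398.13 + (+0.0008235)·(225) + (+0.003373)·(215) = 399.04 ft.
That is higher than the 398.55 ft at MW-3, so the point is upgradient.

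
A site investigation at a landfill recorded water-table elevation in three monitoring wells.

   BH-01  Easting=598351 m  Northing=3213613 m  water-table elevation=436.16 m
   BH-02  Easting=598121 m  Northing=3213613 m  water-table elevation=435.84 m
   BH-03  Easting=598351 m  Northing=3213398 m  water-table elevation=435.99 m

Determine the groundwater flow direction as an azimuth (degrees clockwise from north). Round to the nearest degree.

∂h/∂x = (435.84 − 436.16) / (598121 − 598351) = +0.001391
∂h/∂y = (435.99 − 436.16) / (3213398 − 3213613) = +0.0007907
Flow direction (−∇h) has components (-0.001391 E, -0.0007907 N).
Azimuth = atan2(E, N) = atan2(-0.001391, -0.0007907) = 240.4° ≈ 240°.

240°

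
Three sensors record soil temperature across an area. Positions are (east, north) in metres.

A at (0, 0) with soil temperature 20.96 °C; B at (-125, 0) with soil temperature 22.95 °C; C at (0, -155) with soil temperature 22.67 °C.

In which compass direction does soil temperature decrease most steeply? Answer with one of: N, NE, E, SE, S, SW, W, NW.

NE

∂T/∂x = (22.95 − 20.96) / (-125 − 0) = -0.01592
∂T/∂y = (22.67 − 20.96) / (-155 − 0) = -0.01103
Steepest decrease is along −∇f = (+0.01592 E, +0.01103 N) → northeast.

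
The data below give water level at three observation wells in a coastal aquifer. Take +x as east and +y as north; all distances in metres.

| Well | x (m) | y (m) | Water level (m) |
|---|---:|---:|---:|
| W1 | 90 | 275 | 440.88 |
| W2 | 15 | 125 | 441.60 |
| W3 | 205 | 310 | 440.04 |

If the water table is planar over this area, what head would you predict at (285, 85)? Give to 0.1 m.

439.8 m

With h = a·x + b·y + c and W1 as origin, the differences give:
  (-75)·a + (-150)·b = +0.72
  115·a + 35·b = -0.84
Eliminate b (×35 and ×(-150), subtract): 14625·a = -100.800 → a = ∂h/∂x = -0.006892
Back-substitute: b = ∂h/∂y = -0.001354.
h(285, 85) = 440.88 + (-0.006892)·(195) + (-0.001354)·(-190) = 440.88 -1.344 +0.257 = 439.793 m.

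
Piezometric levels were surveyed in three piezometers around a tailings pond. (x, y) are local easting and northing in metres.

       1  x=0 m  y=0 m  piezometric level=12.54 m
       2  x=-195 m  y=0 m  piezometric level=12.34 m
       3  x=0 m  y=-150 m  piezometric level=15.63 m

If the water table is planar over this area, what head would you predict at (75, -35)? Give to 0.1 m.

13.3 m

∂h/∂x = (12.34 − 12.54) / (-195 − 0) = +0.001026
∂h/∂y = (15.63 − 12.54) / (-150 − 0) = -0.02060
h(75, -35) = 12.54 + (+0.001026)·(75) + (-0.02060)·(-35) = 12.54 +0.077 +0.721 = 13.338 m.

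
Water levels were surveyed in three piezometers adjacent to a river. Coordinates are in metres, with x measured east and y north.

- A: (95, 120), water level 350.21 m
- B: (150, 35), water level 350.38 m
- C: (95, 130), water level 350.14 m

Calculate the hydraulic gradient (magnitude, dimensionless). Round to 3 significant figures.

0.0104

Differences from A: to B (Δx, Δy, Δh) = (55, -85, +0.17); to C = (0, 10, -0.07).
Determinant of the coordinate differences = 55·10 − 0·(-85) = 550.
∂h/∂x = [(+0.17)·10 − (-0.07)·(-85)] / 550 = -0.007727
∂h/∂y = [55·(-0.07) − 0·(+0.17)] / 550 = -0.007000
|∇h| = √(-0.007727² + -0.007000²) = 0.01043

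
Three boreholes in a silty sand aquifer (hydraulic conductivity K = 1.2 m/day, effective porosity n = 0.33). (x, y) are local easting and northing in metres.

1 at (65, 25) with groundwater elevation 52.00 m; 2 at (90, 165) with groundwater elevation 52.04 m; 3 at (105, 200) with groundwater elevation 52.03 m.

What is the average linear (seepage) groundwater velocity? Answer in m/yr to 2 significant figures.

3.2 m/yr

With h = a·x + b·y + c and 1 as origin, the differences give:
  25·a + 140·b = +0.04
  40·a + 175·b = +0.03
Eliminate b (×175 and ×140, subtract): -1225·a = 2.800 → a = ∂h/∂x = -0.002286
Back-substitute: b = ∂h/∂y = +0.0006939.
|∇h| = √(-0.002286² + 0.0006939²) = 0.002389
Seepage velocity v = K·i/n = 1.2 × 0.002389 / 0.33 = 0.008687 m/day = 3.173 m/yr.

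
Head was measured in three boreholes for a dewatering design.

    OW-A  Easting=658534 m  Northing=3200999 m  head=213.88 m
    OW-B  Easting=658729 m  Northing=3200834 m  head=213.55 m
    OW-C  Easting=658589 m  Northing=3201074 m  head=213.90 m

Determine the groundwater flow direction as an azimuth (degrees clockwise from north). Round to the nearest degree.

Differences from OW-A: to OW-B (Δx, Δy, Δh) = (195, -165, -0.33); to OW-C = (55, 75, +0.02).
Solve a·Δx + b·Δy = Δh: det = 195·75 − 55·(-165) = 23700.
∂h/∂x = [(-0.33)·75 − (+0.02)·(-165)] / 23700 = -0.0009051
∂h/∂y = [195·(+0.02) − 55·(-0.33)] / 23700 = +0.0009304
Flow direction (−∇h) has components (+0.0009051 E, -0.0009304 N).
Azimuth = atan2(E, N) = atan2(+0.0009051, -0.0009304) = 135.8° ≈ 136°.

136°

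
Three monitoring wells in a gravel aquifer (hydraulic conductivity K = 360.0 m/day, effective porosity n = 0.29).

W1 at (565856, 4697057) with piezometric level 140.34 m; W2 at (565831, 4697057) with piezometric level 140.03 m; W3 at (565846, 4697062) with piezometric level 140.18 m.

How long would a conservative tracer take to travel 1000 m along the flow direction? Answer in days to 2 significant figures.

56 days

Differences from W1: to W2 (Δx, Δy, Δh) = (-25, 0, -0.31); to W3 = (-10, 5, -0.16).
Solve a·Δx + b·Δy = Δh: det = (-25)·5 − (-10)·0 = -125.
∂h/∂x = [(-0.31)·5 − (-0.16)·0] / -125 = +0.01240
∂h/∂y = [(-25)·(-0.16) − (-10)·(-0.31)] / -125 = -0.007200
|∇h| = √(0.01240² + -0.007200²) = 0.01434
Seepage velocity v = K·i/n = 360.0 × 0.01434 / 0.29 = 17.8 m/day.
t = 1000 / 17.8 = 56.18 days.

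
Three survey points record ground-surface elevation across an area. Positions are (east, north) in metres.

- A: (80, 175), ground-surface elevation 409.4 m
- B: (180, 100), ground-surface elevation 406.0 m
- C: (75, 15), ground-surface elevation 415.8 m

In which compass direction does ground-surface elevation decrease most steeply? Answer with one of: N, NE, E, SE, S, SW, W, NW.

NE

With z = a·x + b·y + c and A as origin, the differences give:
  100·a + (-75)·b = -3.4
  (-5)·a + (-160)·b = +6.4
Eliminate b (×(-160) and ×(-75), subtract): -16375·a = 1024.00 → a = ∂z/∂x = -0.06253
Back-substitute: b = ∂z/∂y = -0.03805.
Steepest decrease is along −∇f = (+0.06253 E, +0.03805 N) → northeast.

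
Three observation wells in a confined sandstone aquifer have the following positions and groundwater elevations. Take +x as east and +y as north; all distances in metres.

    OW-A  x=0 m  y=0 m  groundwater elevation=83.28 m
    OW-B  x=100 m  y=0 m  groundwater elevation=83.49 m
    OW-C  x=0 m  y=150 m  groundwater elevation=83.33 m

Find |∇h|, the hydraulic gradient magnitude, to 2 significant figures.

0.0021

∂h/∂x = (83.49 − 83.28) / (100 − 0) = +0.002100
∂h/∂y = (83.33 − 83.28) / (150 − 0) = +0.0003333
|∇h| = √(0.002100² + 0.0003333²) = 0.002126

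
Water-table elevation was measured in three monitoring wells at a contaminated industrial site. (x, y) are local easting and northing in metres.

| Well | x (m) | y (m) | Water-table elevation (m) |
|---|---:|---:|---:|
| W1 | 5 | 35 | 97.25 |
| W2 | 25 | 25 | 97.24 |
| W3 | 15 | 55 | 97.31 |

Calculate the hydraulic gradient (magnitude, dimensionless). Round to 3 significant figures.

Differences from W1: to W2 (Δx, Δy, Δh) = (20, -10, -0.01); to W3 = (10, 20, +0.06).
Determinant of the coordinate differences = 20·20 − 10·(-10) = 500.
∂h/∂x = [(-0.01)·20 − (+0.06)·(-10)] / 500 = +0.0008000
∂h/∂y = [20·(+0.06) − 10·(-0.01)] / 500 = +0.002600
|∇h| = √(0.0008000² + 0.002600²) = 0.00272

0.00272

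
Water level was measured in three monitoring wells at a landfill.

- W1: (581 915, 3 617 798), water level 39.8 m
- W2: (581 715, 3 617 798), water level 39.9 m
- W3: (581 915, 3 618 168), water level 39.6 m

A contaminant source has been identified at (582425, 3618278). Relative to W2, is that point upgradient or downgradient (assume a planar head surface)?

downgradient

∂h/∂x = (39.9 − 39.8) / (581715 − 581915) = -0.0005000
∂h/∂y = (39.6 − 39.8) / (3618168 − 3617798) = -0.0005405
Head at (582425, 3618278) = 39.8 + (-0.0005000)·(510) + (-0.0005405)·(480) = 39.29 m.
That is lower than the 39.9 m at W2, so the point is downgradient.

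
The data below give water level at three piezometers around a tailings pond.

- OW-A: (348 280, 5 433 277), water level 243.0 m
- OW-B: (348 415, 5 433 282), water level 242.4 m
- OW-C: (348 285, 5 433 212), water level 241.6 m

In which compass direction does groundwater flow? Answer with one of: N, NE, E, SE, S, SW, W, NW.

Taking OW-A as reference: OW-B−OW-A = (135, 5, -0.6); OW-C−OW-A = (5, -65, -1.4).
Solve a·Δx + b·Δy = Δh: det = 135·(-65) − 5·5 = -8800.
∂h/∂x = [(-0.6)·(-65) − (-1.4)·5] / -8800 = -0.005227
∂h/∂y = [135·(-1.4) − 5·(-0.6)] / -8800 = +0.02114
Flow = −∇h = (+0.005227 east, -0.02114 north), which points south.

S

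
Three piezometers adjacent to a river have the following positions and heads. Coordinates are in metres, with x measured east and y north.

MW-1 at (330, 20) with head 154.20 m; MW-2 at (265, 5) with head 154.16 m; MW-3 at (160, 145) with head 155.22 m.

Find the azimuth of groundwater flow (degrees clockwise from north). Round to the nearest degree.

Taking MW-1 as reference: MW-2−MW-1 = (-65, -15, -0.04); MW-3−MW-1 = (-170, 125, +1.02).
Solve a·Δx + b·Δy = Δh: det = (-65)·125 − (-170)·(-15) = -10675.
∂h/∂x = [(-0.04)·125 − (+1.02)·(-15)] / -10675 = -0.0009649
∂h/∂y = [(-65)·(+1.02) − (-170)·(-0.04)] / -10675 = +0.006848
Flow direction (−∇h) has components (+0.0009649 E, -0.006848 N).
Azimuth = atan2(E, N) = atan2(+0.0009649, -0.006848) = 172.0° ≈ 172°.

172°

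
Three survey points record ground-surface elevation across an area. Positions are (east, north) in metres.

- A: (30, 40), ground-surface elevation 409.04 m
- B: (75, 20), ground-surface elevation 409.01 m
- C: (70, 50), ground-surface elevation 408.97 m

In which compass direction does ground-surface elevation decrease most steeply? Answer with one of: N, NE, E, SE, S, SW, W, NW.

Taking A as reference: B−A = (45, -20, -0.03); C−A = (40, 10, -0.07).
Solve a·Δx + b·Δy = Δz: det = 45·10 − 40·(-20) = 1250.
∂z/∂x = [(-0.03)·10 − (-0.07)·(-20)] / 1250 = -0.001360
∂z/∂y = [45·(-0.07) − 40·(-0.03)] / 1250 = -0.001560
Steepest decrease is along −∇f = (+0.001360 E, +0.001560 N) → northeast.

NE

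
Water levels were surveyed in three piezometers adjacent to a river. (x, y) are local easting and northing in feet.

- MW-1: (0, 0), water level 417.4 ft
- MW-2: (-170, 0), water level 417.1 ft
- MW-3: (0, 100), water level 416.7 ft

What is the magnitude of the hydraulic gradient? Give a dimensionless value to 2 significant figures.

∂h/∂x = (417.1 − 417.4) / (-170 − 0) = +0.001765
∂h/∂y = (416.7 − 417.4) / (100 − 0) = -0.007000
|∇h| = √(0.001765² + -0.007000²) = 0.007219

0.0072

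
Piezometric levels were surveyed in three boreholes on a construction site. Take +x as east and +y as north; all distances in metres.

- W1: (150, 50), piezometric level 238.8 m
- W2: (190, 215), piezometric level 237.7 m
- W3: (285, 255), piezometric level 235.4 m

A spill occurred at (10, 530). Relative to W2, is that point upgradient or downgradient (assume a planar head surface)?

Three-point gradient (reference W1): Δ to W2 = (40, 165, -1.1), Δ to W3 = (135, 205, -3.4).
∂h/∂x = -0.02384, ∂h/∂y = -0.0008881 (det = -14075).
Head at (10, 530) = 238.8 + (-0.02384)·(-140) + (-0.0008881)·(480) = 241.71 m.
That is higher than the 237.7 m at W2, so the point is upgradient.

upgradient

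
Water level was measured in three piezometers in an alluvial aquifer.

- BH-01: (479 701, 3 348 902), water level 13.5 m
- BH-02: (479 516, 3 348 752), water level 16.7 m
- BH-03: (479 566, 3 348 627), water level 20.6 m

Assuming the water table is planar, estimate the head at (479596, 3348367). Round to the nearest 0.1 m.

Three-point gradient (reference BH-01): Δ to BH-02 = (-185, -150, +3.2), Δ to BH-03 = (-135, -275, +7.1).
∂h/∂x = +0.006041, ∂h/∂y = -0.02878 (det = 30625).
h(479596, 3348367) = 13.5 + (+0.006041)·(-105) + (-0.02878)·(-535) = 13.5 -0.634 +15.399 = 28.265 m.

28.3 m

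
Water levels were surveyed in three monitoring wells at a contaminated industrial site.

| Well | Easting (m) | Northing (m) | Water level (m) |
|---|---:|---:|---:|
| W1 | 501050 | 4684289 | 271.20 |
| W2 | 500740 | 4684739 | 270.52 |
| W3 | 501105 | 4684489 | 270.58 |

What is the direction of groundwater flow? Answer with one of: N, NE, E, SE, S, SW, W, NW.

Differences from W1: to W2 (Δx, Δy, Δh) = (-310, 450, -0.68); to W3 = (55, 200, -0.62).
Solve a·Δx + b·Δy = Δh: det = (-310)·200 − 55·450 = -86750.
∂h/∂x = [(-0.68)·200 − (-0.62)·450] / -86750 = -0.001648
∂h/∂y = [(-310)·(-0.62) − 55·(-0.68)] / -86750 = -0.002647
Flow = −∇h = (+0.001648 east, +0.002647 north), which points northeast.

NE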